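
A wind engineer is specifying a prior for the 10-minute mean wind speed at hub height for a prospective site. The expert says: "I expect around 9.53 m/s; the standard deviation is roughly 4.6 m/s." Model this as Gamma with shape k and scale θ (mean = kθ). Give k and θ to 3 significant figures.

k ≈ 4.29, θ ≈ 2.22

For Gamma(k, scale θ): mean = kθ, variance = kθ², so CV = 1/√k.
CV = SD/mean = 4.6/9.53 = 0.4827, hence k = 1/CV² = 4.29.
Then θ = mean/k = 9.53/4.29 = 2.22.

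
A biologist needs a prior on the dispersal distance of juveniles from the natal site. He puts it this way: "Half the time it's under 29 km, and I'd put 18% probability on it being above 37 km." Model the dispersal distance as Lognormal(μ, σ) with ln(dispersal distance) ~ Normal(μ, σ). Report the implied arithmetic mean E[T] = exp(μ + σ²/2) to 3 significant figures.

If T ~ Lognormal(μ,σ) then ln T ~ Normal(μ,σ), so the p-quantile of ln T is μ + z_p·σ.
ln(29) = 3.367 and ln(37) = 3.611; z_{0.5} = 0, z_{0.82} = 0.9154.
σ = (3.611 − 3.367)/(0.9154 − (0)) = 0.266.
μ = 3.367 − (0)·0.266 = 3.367.
E[T] = exp(μ + σ²/2) = exp(3.367 + 0.0354) = 30 km.

E[T] ≈ 30 km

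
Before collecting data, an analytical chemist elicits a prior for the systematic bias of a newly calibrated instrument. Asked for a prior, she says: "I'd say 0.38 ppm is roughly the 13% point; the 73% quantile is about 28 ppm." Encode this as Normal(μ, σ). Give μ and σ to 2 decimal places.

μ = 18.27, σ = 15.88

The p-quantile of Normal(μ,σ) is μ + z_p·σ, with z_{0.13} = -1.126 and z_{0.73} = 0.6128.
Eliminate σ: μ = (z₂·x₁ − z₁·x₂)/(z₂ − z₁) = (0.6128·0.38 − (-1.126)·28)/1.739 = 18.27.
Then σ = (x₂ − x₁)/(z₂ − z₁) = (28 − 0.38)/1.739 = 15.88.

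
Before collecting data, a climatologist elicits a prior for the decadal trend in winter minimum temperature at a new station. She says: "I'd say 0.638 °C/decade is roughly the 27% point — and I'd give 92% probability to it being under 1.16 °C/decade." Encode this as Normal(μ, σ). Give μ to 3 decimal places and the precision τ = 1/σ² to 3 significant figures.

The p-quantile of Normal(μ,σ) is μ + z_p·σ, with z_{0.27} = -0.6128 and z_{0.92} = 1.405.
Eliminate σ: μ = (z₂·x₁ − z₁·x₂)/(z₂ − z₁) = (1.405·0.638 − (-0.6128)·1.16)/2.018 = 0.797.
Then σ = (x₂ − x₁)/(z₂ − z₁) = (1.16 − 0.638)/2.018 = 0.259.
Precision τ = 1/σ² = 1/0.2587² = 14.9.

μ = 0.797, τ = 14.9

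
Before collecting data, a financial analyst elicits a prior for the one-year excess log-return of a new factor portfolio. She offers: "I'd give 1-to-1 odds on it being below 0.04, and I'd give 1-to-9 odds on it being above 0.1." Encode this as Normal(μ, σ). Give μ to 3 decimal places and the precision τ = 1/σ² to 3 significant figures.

μ = 0.040, τ = 456

The p-quantile of Normal(μ,σ) is μ + z_p·σ, with z_{0.5} = 0 and z_{0.9} = 1.282.
Eliminate σ: μ = (z₂·x₁ − z₁·x₂)/(z₂ − z₁) = (1.282·0.04 − (0)·0.1)/1.282 = 0.040.
Then σ = (x₂ − x₁)/(z₂ − z₁) = (0.1 − 0.04)/1.282 = 0.047.
Precision τ = 1/σ² = 1/0.04682² = 456.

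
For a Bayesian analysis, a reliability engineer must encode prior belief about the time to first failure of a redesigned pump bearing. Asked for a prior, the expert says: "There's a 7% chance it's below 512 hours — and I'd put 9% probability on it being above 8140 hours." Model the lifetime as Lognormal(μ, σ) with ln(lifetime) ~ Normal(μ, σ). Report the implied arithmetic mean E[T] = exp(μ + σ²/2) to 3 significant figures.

If T ~ Lognormal(μ,σ) then ln T ~ Normal(μ,σ), so the p-quantile of ln T is μ + z_p·σ.
ln(512) = 6.238 and ln(8140) = 9.005; z_{0.07} = -1.476, z_{0.91} = 1.341.
σ = (9.005 − 6.238)/(1.341 − (-1.476)) = 0.982.
μ = 6.238 − (-1.476)·0.982 = 7.688.
E[T] = exp(μ + σ²/2) = exp(7.688 + 0.4823) = 3530 hours.

E[T] ≈ 3530 hours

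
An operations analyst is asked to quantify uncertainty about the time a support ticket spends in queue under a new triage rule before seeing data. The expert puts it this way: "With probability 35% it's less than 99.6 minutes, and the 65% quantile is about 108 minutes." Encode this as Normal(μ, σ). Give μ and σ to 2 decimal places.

For Normal(μ,σ), the p-quantile is μ + z_p·σ. Here z_{0.35} = -0.3853, z_{0.65} = 0.3853.
So 99.6 = μ − 0.3853σ and 108 = μ + 0.3853σ.
Subtracting: σ = (108 − 99.6)/(0.3853 − (-0.3853)) = 10.90.
Then μ = 99.6 − (-0.3853)·10.90 = 103.80.

μ = 103.80, σ = 10.90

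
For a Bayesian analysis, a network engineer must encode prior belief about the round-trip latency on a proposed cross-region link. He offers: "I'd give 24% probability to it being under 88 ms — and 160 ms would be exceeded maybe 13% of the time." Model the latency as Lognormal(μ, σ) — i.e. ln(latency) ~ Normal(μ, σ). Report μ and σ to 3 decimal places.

μ ≈ 4.708, σ ≈ 0.326

If T ~ Lognormal(μ,σ) then ln T ~ Normal(μ,σ), so the p-quantile of ln T is μ + z_p·σ.
ln(88) = 4.477 and ln(160) = 5.075; z_{0.24} = -0.7063, z_{0.87} = 1.126.
σ = (5.075 − 4.477)/(1.126 − (-0.7063)) = 0.326.
μ = 4.477 − (-0.7063)·0.326 = 4.708.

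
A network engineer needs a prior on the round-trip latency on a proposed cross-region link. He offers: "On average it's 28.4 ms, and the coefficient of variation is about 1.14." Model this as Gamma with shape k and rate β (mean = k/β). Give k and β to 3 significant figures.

For Gamma(k, rate β): mean = k/β, variance = k/β², so CV = 1/√k.
CV = 1.14, hence k = 1/CV² = 0.769.
Then β = k/mean = 0.769/28.4 = 0.0271.

k ≈ 0.769, β ≈ 0.0271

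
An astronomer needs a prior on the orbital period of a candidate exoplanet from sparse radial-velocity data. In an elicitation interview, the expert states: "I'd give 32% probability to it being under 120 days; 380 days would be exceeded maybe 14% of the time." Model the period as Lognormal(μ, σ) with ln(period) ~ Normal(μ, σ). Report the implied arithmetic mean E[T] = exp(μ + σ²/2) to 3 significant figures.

E[T] ≈ 224 days

If T ~ Lognormal(μ,σ) then ln T ~ Normal(μ,σ), so the p-quantile of ln T is μ + z_p·σ.
ln(120) = 4.787 and ln(380) = 5.94; z_{0.32} = -0.4677, z_{0.86} = 1.08.
σ = (5.94 − 4.787)/(1.08 − (-0.4677)) = 0.745.
μ = 4.787 − (-0.4677)·0.745 = 5.136.
E[T] = exp(μ + σ²/2) = exp(5.136 + 0.2772) = 224 days.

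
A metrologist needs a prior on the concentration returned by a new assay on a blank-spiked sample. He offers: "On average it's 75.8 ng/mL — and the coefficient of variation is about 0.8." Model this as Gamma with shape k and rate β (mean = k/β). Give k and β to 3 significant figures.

For Gamma(k, rate β): mean = k/β, variance = k/β², so CV = 1/√k.
CV = 0.8, hence k = 1/CV² = 1.56.
Then β = k/mean = 1.56/75.8 = 0.0206.

k ≈ 1.56, β ≈ 0.0206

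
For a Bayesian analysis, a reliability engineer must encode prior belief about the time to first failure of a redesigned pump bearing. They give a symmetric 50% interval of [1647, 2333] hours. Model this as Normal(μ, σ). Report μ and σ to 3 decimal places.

A symmetric 50% interval runs μ ± z·σ with z = 0.6745.
Half-width = 343, so σ = 343/0.6745 = 508.533.
μ is the interval midpoint, 1990.000.

μ = 1990.000, σ = 508.533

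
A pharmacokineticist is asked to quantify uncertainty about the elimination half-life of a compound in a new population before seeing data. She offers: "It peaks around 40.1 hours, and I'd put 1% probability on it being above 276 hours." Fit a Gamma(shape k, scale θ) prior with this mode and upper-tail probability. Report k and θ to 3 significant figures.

Gamma(k,θ) with k>1 has mode (k−1)θ, so θ = 40.1/(k−1).
Need P(X < 276) = 0.99 with θ tied to k this way. Start at k = 2, θ = 40.1: P(X<276) ≈ 0.992.
Too high — lower k to spread out. Iterating converges to k ≈ 1.95.
Then θ = 40.1/(1.95−1) ≈ 42.2.

k ≈ 1.95, θ ≈ 42.2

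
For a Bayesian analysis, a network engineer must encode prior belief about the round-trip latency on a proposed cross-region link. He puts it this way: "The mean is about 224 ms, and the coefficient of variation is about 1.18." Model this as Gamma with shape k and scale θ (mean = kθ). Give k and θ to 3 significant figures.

For Gamma(k, scale θ): mean = kθ, variance = kθ², so CV = 1/√k.
CV = 1.18, hence k = 1/CV² = 0.718.
Then θ = mean/k = 224/0.718 = 312.

k ≈ 0.718, θ ≈ 312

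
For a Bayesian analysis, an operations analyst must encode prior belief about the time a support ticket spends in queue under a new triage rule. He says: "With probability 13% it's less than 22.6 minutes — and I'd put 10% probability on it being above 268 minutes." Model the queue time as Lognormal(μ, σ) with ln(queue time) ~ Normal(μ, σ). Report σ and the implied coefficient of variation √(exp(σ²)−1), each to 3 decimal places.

σ ≈ 1.027, CV ≈ 1.368

If T ~ Lognormal(μ,σ) then ln T ~ Normal(μ,σ), so the p-quantile of ln T is μ + z_p·σ.
ln(22.6) = 3.118 and ln(268) = 5.591; z_{0.13} = -1.126, z_{0.9} = 1.282.
σ = (5.591 − 3.118)/(1.282 − (-1.126)) = 1.027.
μ = 3.118 − (-1.126)·1.027 = 4.275.
CV = √(exp(σ²)−1) = √(exp(1.0548)−1) = 1.368.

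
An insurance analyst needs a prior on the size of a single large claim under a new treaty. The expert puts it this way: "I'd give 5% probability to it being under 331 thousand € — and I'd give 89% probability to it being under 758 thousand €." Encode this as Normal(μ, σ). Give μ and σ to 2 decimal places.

μ = 575.60, σ = 148.71

For Normal(μ,σ), the p-quantile is μ + z_p·σ. Here z_{0.05} = -1.645, z_{0.89} = 1.227.
So 331 = μ − 1.645σ and 758 = μ + 1.227σ.
Subtracting: σ = (758 − 331)/(1.227 − (-1.645)) = 148.71.
Then μ = 331 − (-1.645)·148.71 = 575.60.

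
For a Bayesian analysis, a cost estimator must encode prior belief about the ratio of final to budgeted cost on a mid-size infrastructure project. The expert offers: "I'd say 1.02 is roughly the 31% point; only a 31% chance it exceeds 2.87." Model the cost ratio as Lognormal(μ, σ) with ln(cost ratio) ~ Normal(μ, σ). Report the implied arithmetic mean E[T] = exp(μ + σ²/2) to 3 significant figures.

If T ~ Lognormal(μ,σ) then ln T ~ Normal(μ,σ), so the p-quantile of ln T is μ + z_p·σ.
ln(1.02) = 0.0198 and ln(2.87) = 1.054; z_{0.31} = -0.4959, z_{0.69} = 0.4959.
σ = (1.054 − 0.0198)/(0.4959 − (-0.4959)) = 1.043.
μ = 0.0198 − (-0.4959)·1.043 = 0.537.
E[T] = exp(μ + σ²/2) = exp(0.537 + 0.5441) = 2.95.

E[T] ≈ 2.95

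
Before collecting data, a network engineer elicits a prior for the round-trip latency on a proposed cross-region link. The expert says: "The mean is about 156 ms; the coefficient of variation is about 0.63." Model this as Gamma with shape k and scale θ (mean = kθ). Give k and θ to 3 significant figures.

k ≈ 2.52, θ ≈ 61.9

For Gamma(k, scale θ): mean = kθ, variance = kθ², so CV = 1/√k.
CV = 0.63, hence k = 1/CV² = 2.52.
Then θ = mean/k = 156/2.52 = 61.9.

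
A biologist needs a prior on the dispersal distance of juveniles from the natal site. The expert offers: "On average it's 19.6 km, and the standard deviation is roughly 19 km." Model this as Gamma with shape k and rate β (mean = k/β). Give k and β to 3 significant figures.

k ≈ 1.06, β ≈ 0.0543

For Gamma(k, rate β): mean = k/β, variance = k/β², so CV = 1/√k.
CV = SD/mean = 19/19.6 = 0.9694, hence k = 1/CV² = 1.06.
Then β = k/mean = 1.06/19.6 = 0.0543.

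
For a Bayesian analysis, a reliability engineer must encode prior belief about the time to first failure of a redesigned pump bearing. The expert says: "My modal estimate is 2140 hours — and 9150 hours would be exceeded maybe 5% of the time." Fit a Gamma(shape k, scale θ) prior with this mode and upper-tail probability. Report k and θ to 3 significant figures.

Gamma(k,θ) with k>1 has mode (k−1)θ, so θ = 2140/(k−1).
Need P(X < 9150) = 0.95 with θ tied to k this way. Start at k = 2, θ = 2140: P(X<9150) ≈ 0.927.
Too low — raise k to concentrate. Iterating converges to k ≈ 2.18.
Then θ = 2140/(2.18−1) ≈ 1820.

k ≈ 2.18, θ ≈ 1820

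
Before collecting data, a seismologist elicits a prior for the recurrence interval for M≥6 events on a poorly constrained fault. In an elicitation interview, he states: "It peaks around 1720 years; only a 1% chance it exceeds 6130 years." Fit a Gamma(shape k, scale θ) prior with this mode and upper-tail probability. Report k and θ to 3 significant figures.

Gamma(k,θ) with k>1 has mode (k−1)θ, so θ = 1720/(k−1).
Need P(X < 6130) = 0.99 with θ tied to k this way. Start at k = 2, θ = 1720: P(X<6130) ≈ 0.871.
Too low — raise k to concentrate. Iterating converges to k ≈ 3.67.
Then θ = 1720/(3.67−1) ≈ 644.

k ≈ 3.67, θ ≈ 644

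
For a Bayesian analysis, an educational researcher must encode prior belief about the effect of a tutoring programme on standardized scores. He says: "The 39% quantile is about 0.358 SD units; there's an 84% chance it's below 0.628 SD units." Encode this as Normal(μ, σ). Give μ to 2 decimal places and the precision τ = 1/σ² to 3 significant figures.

μ = 0.42, τ = 22.3

The p-quantile of Normal(μ,σ) is μ + z_p·σ, with z_{0.39} = -0.2793 and z_{0.84} = 0.9945.
Eliminate σ: μ = (z₂·x₁ − z₁·x₂)/(z₂ − z₁) = (0.9945·0.358 − (-0.2793)·0.628)/1.274 = 0.42.
Then σ = (x₂ − x₁)/(z₂ − z₁) = (0.628 − 0.358)/1.274 = 0.21.
Precision τ = 1/σ² = 1/0.212² = 22.3.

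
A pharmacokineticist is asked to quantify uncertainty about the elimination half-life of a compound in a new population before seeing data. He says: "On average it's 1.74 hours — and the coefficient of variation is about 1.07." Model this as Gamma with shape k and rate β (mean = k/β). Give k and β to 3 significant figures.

k ≈ 0.873, β ≈ 0.502

For Gamma(k, rate β): mean = k/β, variance = k/β², so CV = 1/√k.
CV = 1.07, hence k = 1/CV² = 0.873.
Then β = k/mean = 0.873/1.74 = 0.502.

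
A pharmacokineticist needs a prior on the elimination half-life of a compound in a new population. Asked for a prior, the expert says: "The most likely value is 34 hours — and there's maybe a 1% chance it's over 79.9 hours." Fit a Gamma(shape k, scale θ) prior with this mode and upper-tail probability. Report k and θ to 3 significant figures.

Gamma(k,θ) with k>1 has mode (k−1)θ, so θ = 34/(k−1).
Need P(X < 79.9) = 0.99 with θ tied to k this way. Start at k = 2, θ = 34: P(X<79.9) ≈ 0.681.
Too low — raise k to concentrate. Iterating converges to k ≈ 7.52.
Then θ = 34/(7.52−1) ≈ 5.22.

k ≈ 7.52, θ ≈ 5.22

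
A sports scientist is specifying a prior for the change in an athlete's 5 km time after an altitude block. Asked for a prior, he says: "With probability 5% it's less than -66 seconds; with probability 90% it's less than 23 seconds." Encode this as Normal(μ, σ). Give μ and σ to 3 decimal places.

μ = -15.975, σ = 30.413

The p-quantile of Normal(μ,σ) is μ + z_p·σ, with z_{0.05} = -1.645 and z_{0.9} = 1.282.
Eliminate σ: μ = (z₂·x₁ − z₁·x₂)/(z₂ − z₁) = (1.282·-66 − (-1.645)·23)/2.926 = -15.975.
Then σ = (x₂ − x₁)/(z₂ − z₁) = (23 − -66)/2.926 = 30.413.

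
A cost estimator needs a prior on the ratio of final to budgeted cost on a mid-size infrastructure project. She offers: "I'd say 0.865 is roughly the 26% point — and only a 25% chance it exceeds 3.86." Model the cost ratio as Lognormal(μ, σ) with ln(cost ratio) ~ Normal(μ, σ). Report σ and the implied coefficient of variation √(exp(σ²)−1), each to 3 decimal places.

σ ≈ 1.135, CV ≈ 1.621

If T ~ Lognormal(μ,σ) then ln T ~ Normal(μ,σ), so the p-quantile of ln T is μ + z_p·σ.
ln(0.865) = -0.145 and ln(3.86) = 1.351; z_{0.26} = -0.6433, z_{0.75} = 0.6745.
σ = (1.351 − -0.145)/(0.6745 − (-0.6433)) = 1.135.
μ = -0.145 − (-0.6433)·1.135 = 0.585.
CV = √(exp(σ²)−1) = √(exp(1.2881)−1) = 1.621.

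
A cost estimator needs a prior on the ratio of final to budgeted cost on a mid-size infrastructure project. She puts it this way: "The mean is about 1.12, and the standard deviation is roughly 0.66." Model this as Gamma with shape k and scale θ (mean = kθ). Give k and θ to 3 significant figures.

k ≈ 2.88, θ ≈ 0.389

For Gamma(k, scale θ): mean = kθ, variance = kθ², so CV = 1/√k.
CV = SD/mean = 0.66/1.12 = 0.5893, hence k = 1/CV² = 2.88.
Then θ = mean/k = 1.12/2.88 = 0.389.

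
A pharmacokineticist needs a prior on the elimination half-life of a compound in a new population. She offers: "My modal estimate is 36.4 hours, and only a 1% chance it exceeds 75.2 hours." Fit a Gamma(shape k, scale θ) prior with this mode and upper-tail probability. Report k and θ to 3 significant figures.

Gamma(k,θ) with k>1 has mode (k−1)θ, so θ = 36.4/(k−1).
Need P(X < 75.2) = 0.99 with θ tied to k this way. Start at k = 2, θ = 36.4: P(X<75.2) ≈ 0.612.
Too low — raise k to concentrate. Iterating converges to k ≈ 10.3.
Then θ = 36.4/(10.3−1) ≈ 3.93.

k ≈ 10.3, θ ≈ 3.93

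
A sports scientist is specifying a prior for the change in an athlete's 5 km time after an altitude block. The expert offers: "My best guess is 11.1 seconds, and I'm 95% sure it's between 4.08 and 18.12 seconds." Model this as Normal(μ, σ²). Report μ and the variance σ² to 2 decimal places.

A symmetric 95% interval runs μ ± z·σ with z = 1.96.
Half-width = 7.02, so σ = 7.02/1.96 = 3.582 and σ² = 12.83.
μ is the stated best guess, 11.10.

μ = 11.10, σ² = 12.83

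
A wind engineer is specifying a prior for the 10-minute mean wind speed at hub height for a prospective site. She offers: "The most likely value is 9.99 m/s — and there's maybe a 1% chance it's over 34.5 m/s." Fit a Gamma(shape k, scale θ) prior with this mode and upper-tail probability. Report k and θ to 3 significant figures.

k ≈ 3.83, θ ≈ 3.53

Gamma(k,θ) with k>1 has mode (k−1)θ, so θ = 9.99/(k−1).
Need P(X < 34.5) = 0.99 with θ tied to k this way. Start at k = 2, θ = 9.99: P(X<34.5) ≈ 0.859.
Too low — raise k to concentrate. Iterating converges to k ≈ 3.83.
Then θ = 9.99/(3.83−1) ≈ 3.53.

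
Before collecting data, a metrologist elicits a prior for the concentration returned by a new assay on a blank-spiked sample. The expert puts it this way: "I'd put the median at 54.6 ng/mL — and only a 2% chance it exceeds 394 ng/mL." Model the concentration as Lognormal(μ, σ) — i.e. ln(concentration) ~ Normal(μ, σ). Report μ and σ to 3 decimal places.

If T ~ Lognormal(μ,σ) then ln T ~ Normal(μ,σ), so the p-quantile of ln T is μ + z_p·σ.
ln(54.6) = 4 and ln(394) = 5.976; z_{0.5} = 0, z_{0.98} = 2.054.
σ = (5.976 − 4)/(2.054 − (0)) = 0.962.
μ = 4 − (0)·0.962 = 4.000.

μ ≈ 4.000, σ ≈ 0.962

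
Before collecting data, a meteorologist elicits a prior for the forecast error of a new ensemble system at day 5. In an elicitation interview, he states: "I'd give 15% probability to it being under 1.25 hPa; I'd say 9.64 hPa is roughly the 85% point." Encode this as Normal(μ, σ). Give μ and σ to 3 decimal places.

For Normal(μ,σ), the p-quantile is μ + z_p·σ. Here z_{0.15} = -1.036, z_{0.85} = 1.036.
So 1.25 = μ − 1.036σ and 9.64 = μ + 1.036σ.
Subtracting: σ = (9.64 − 1.25)/(1.036 − (-1.036)) = 4.048.
Then μ = 1.25 − (-1.036)·4.048 = 5.445.

μ = 5.445, σ = 4.048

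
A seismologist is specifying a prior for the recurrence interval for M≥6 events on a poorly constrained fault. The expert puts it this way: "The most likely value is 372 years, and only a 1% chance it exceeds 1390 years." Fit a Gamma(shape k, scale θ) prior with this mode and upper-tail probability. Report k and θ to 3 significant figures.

Gamma(k,θ) with k>1 has mode (k−1)θ, so θ = 372/(k−1).
Need P(X < 1390) = 0.99 with θ tied to k this way. Start at k = 2, θ = 372: P(X<1390) ≈ 0.887.
Too low — raise k to concentrate. Iterating converges to k ≈ 3.45.
Then θ = 372/(3.45−1) ≈ 152.

k ≈ 3.45, θ ≈ 152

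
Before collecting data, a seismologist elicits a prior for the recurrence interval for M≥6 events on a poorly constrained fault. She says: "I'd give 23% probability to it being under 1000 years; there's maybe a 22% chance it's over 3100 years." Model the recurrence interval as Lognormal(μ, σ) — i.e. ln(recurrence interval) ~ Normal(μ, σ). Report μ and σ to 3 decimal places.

μ ≈ 7.461, σ ≈ 0.749

If T ~ Lognormal(μ,σ) then ln T ~ Normal(μ,σ), so the p-quantile of ln T is μ + z_p·σ.
ln(1000) = 6.908 and ln(3100) = 8.039; z_{0.23} = -0.7388, z_{0.78} = 0.7722.
σ = (8.039 − 6.908)/(0.7722 − (-0.7388)) = 0.749.
μ = 6.908 − (-0.7388)·0.749 = 7.461.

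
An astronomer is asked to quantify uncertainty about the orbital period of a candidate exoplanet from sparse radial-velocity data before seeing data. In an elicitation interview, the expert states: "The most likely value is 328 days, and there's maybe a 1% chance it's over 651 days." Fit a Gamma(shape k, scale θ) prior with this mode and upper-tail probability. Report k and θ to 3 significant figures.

Gamma(k,θ) with k>1 has mode (k−1)θ, so θ = 328/(k−1).
Need P(X < 651) = 0.99 with θ tied to k this way. Start at k = 2, θ = 328: P(X<651) ≈ 0.590.
Too low — raise k to concentrate. Iterating converges to k ≈ 11.5.
Then θ = 328/(11.5−1) ≈ 31.3.

k ≈ 11.5, θ ≈ 31.3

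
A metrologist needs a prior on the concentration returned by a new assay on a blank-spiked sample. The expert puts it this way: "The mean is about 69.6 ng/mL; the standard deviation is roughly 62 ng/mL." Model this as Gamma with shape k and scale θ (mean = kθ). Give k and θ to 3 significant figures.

k ≈ 1.26, θ ≈ 55.2

For Gamma(k, scale θ): mean = kθ, variance = kθ², so CV = 1/√k.
CV = SD/mean = 62/69.6 = 0.8908, hence k = 1/CV² = 1.26.
Then θ = mean/k = 69.6/1.26 = 55.2.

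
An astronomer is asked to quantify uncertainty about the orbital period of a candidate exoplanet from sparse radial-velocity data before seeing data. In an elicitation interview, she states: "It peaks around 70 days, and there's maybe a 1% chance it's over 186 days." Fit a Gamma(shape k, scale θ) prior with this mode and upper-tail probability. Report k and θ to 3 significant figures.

Gamma(k,θ) with k>1 has mode (k−1)θ, so θ = 70/(k−1).
Need P(X < 186) = 0.99 with θ tied to k this way. Start at k = 2, θ = 70: P(X<186) ≈ 0.743.
Too low — raise k to concentrate. Iterating converges to k ≈ 5.85.
Then θ = 70/(5.85−1) ≈ 14.4.

k ≈ 5.85, θ ≈ 14.4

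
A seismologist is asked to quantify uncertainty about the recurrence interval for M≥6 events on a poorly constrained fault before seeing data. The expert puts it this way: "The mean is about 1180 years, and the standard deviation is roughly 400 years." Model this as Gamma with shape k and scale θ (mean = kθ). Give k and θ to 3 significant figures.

For Gamma(k, scale θ): mean = kθ, variance = kθ², so CV = 1/√k.
CV = SD/mean = 400/1180 = 0.339, hence k = 1/CV² = 8.7.
Then θ = mean/k = 1180/8.7 = 136.

k ≈ 8.7, θ ≈ 136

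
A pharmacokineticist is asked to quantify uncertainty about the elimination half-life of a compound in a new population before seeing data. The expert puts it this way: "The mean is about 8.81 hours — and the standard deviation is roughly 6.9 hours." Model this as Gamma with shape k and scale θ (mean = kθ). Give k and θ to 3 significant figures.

For Gamma(k, scale θ): mean = kθ, variance = kθ², so CV = 1/√k.
CV = SD/mean = 6.9/8.81 = 0.7832, hence k = 1/CV² = 1.63.
Then θ = mean/k = 8.81/1.63 = 5.4.

k ≈ 1.63, θ ≈ 5.4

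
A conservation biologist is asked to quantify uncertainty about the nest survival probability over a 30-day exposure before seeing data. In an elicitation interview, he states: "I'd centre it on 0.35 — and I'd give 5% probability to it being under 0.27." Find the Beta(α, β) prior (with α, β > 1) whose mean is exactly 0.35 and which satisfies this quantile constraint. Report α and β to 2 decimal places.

α ≈ 31.79, β ≈ 59.04

With mean 0.35 fixed, write α = 0.35s, β = 0.65s where s = α+β.
Need P(θ < 0.27) = 0.05 under Beta(0.35s, 0.65s). Normal approximation: (q−m)/√(m(1−m)/s) ≈ z_{0.05} = -1.64, so s ≈ 0.35·0.65·(-1.64)²/(0.27−0.35)² = 96.2.
At s = 96.2: P(θ<0.27) ≈ 0.045. Adjusting to match 0.05 gives s ≈ 90.83.
So α = 0.35·90.83 ≈ 31.79, β = 0.65·90.83 ≈ 59.04.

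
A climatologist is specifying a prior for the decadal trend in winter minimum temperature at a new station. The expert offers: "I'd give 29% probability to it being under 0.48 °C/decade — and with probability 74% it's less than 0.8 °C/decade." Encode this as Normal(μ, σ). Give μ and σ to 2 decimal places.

μ = 0.63, σ = 0.27

The p-quantile of Normal(μ,σ) is μ + z_p·σ, with z_{0.29} = -0.5534 and z_{0.74} = 0.6433.
Eliminate σ: μ = (z₂·x₁ − z₁·x₂)/(z₂ − z₁) = (0.6433·0.48 − (-0.5534)·0.8)/1.197 = 0.63.
Then σ = (x₂ − x₁)/(z₂ − z₁) = (0.8 − 0.48)/1.197 = 0.27.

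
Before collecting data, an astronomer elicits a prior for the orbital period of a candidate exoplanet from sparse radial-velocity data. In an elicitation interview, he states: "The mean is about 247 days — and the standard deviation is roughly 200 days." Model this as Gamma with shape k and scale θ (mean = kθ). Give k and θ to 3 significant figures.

For Gamma(k, scale θ): mean = kθ, variance = kθ², so CV = 1/√k.
CV = SD/mean = 200/247 = 0.8097, hence k = 1/CV² = 1.53.
Then θ = mean/k = 247/1.53 = 162.

k ≈ 1.53, θ ≈ 162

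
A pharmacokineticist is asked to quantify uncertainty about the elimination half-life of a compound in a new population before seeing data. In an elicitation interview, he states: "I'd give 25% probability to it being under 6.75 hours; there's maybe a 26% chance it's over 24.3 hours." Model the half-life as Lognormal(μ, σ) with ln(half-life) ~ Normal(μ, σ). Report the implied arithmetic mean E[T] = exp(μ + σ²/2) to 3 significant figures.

If T ~ Lognormal(μ,σ) then ln T ~ Normal(μ,σ), so the p-quantile of ln T is μ + z_p·σ.
ln(6.75) = 1.91 and ln(24.3) = 3.19; z_{0.25} = -0.6745, z_{0.74} = 0.6433.
σ = (3.19 − 1.91)/(0.6433 − (-0.6745)) = 0.972.
μ = 1.91 − (-0.6745)·0.972 = 2.565.
E[T] = exp(μ + σ²/2) = exp(2.565 + 0.4724) = 20.9 hours.

E[T] ≈ 20.9 hours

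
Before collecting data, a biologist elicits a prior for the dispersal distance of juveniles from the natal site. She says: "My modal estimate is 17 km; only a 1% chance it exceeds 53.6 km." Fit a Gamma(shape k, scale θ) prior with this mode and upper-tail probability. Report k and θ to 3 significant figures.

Gamma(k,θ) with k>1 has mode (k−1)θ, so θ = 17/(k−1).
Need P(X < 53.6) = 0.99 with θ tied to k this way. Start at k = 2, θ = 17: P(X<53.6) ≈ 0.823.
Too low — raise k to concentrate. Iterating converges to k ≈ 4.37.
Then θ = 17/(4.37−1) ≈ 5.04.

k ≈ 4.37, θ ≈ 5.04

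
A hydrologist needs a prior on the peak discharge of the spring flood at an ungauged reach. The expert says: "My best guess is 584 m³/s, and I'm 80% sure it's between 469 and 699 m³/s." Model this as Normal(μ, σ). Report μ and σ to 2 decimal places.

A symmetric 80% interval runs μ ± z·σ with z = 1.282.
Half-width = 115, so σ = 115/1.282 = 89.73.
μ is the stated best guess, 584.00.

μ = 584.00, σ = 89.73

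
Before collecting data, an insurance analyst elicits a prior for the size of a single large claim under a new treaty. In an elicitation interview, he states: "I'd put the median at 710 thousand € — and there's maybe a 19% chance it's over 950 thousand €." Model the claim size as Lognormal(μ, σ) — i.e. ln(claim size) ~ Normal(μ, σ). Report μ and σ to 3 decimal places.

μ ≈ 6.565, σ ≈ 0.332

If T ~ Lognormal(μ,σ) then ln T ~ Normal(μ,σ), so the p-quantile of ln T is μ + z_p·σ.
ln(710) = 6.565 and ln(950) = 6.856; z_{0.5} = 0, z_{0.81} = 0.8779.
σ = (6.856 − 6.565)/(0.8779 − (0)) = 0.332.
μ = 6.565 − (0)·0.332 = 6.565.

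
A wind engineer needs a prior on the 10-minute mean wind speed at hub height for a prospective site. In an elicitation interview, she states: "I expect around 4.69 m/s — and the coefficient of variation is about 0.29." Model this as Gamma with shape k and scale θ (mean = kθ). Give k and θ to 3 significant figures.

For Gamma(k, scale θ): mean = kθ, variance = kθ², so CV = 1/√k.
CV = 0.29, hence k = 1/CV² = 11.9.
Then θ = mean/k = 4.69/11.9 = 0.394.

k ≈ 11.9, θ ≈ 0.394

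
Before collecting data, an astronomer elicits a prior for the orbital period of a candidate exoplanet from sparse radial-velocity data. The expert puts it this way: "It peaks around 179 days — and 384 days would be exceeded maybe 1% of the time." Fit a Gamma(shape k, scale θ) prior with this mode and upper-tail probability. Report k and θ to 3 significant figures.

k ≈ 9.32, θ ≈ 21.5

Gamma(k,θ) with k>1 has mode (k−1)θ, so θ = 179/(k−1).
Need P(X < 384) = 0.99 with θ tied to k this way. Start at k = 2, θ = 179: P(X<384) ≈ 0.632.
Too low — raise k to concentrate. Iterating converges to k ≈ 9.32.
Then θ = 179/(9.32−1) ≈ 21.5.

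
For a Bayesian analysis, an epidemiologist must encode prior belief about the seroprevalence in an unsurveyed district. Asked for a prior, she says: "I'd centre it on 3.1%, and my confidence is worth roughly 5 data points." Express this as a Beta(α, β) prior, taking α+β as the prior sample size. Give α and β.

Under the effective-sample-size interpretation, Beta(α, β) has prior mean α/(α+β) and prior sample size α+β.
So α+β = 5 and α/(α+β) = 0.031, giving α = 0.031·5 = 0.155 and β = 5 − 0.155 = 4.845.

α = 0.155, β = 4.845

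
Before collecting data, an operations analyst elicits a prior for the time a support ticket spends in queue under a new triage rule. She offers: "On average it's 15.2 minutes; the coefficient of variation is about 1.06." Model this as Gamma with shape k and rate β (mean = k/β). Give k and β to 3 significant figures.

For Gamma(k, rate β): mean = k/β, variance = k/β², so CV = 1/√k.
CV = 1.06, hence k = 1/CV² = 0.89.
Then β = k/mean = 0.89/15.2 = 0.0586.

k ≈ 0.89, β ≈ 0.0586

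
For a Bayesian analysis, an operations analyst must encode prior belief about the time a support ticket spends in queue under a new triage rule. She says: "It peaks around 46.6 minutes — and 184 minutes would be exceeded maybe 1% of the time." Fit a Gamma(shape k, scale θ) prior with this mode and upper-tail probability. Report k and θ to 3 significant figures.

k ≈ 3.22, θ ≈ 21

Gamma(k,θ) with k>1 has mode (k−1)θ, so θ = 46.6/(k−1).
Need P(X < 184) = 0.99 with θ tied to k this way. Start at k = 2, θ = 46.6: P(X<184) ≈ 0.905.
Too low — raise k to concentrate. Iterating converges to k ≈ 3.22.
Then θ = 46.6/(3.22−1) ≈ 21.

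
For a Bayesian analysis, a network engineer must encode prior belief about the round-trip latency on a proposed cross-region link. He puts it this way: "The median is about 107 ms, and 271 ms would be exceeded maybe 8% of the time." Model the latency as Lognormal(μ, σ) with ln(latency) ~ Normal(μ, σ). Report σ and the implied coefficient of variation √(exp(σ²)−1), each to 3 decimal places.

σ ≈ 0.661, CV ≈ 0.741

If T ~ Lognormal(μ,σ) then ln T ~ Normal(μ,σ), so the p-quantile of ln T is μ + z_p·σ.
ln(107) = 4.673 and ln(271) = 5.602; z_{0.5} = 0, z_{0.92} = 1.405.
σ = (5.602 − 4.673)/(1.405 − (0)) = 0.661.
μ = 4.673 − (0)·0.661 = 4.673.
CV = √(exp(σ²)−1) = √(exp(0.4374)−1) = 0.741.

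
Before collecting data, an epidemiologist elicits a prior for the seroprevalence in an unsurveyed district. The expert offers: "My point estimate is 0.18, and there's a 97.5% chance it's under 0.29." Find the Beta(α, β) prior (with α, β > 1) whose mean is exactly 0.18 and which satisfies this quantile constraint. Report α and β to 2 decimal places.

α ≈ 10.03, β ≈ 45.70

With mean 0.18 fixed, write α = 0.18s, β = 0.82s where s = α+β.
Need P(θ < 0.29) = 0.975 under Beta(0.18s, 0.82s). Normal approximation: (q−m)/√(m(1−m)/s) ≈ z_{0.975} = 1.96, so s ≈ 0.18·0.82·(1.96)²/(0.29−0.18)² = 46.9.
At s = 46.9: P(θ<0.29) ≈ 0.965. Adjusting to match 0.975 gives s ≈ 55.74.
So α = 0.18·55.74 ≈ 10.03, β = 0.82·55.74 ≈ 45.70.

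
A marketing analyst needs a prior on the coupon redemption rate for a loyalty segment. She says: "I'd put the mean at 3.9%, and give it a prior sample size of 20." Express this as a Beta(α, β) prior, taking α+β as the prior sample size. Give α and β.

α = 0.78, β = 19.22

Under the effective-sample-size interpretation, Beta(α, β) has prior mean α/(α+β) and prior sample size α+β.
So α+β = 20 and α/(α+β) = 0.039, giving α = 0.039·20 = 0.78 and β = 20 − 0.78 = 19.22.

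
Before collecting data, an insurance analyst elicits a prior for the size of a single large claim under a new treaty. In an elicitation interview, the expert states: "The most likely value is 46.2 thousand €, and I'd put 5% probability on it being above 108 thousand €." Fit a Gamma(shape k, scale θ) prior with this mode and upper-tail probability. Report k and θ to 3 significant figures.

Gamma(k,θ) with k>1 has mode (k−1)θ, so θ = 46.2/(k−1).
Need P(X < 108) = 0.95 with θ tied to k this way. Start at k = 2, θ = 46.2: P(X<108) ≈ 0.678.
Too low — raise k to concentrate. Iterating converges to k ≈ 4.79.
Then θ = 46.2/(4.79−1) ≈ 12.2.

k ≈ 4.79, θ ≈ 12.2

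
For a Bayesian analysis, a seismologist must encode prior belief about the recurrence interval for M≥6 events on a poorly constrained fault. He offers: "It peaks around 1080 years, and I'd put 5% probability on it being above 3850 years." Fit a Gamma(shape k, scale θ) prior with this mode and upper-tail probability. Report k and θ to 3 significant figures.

k ≈ 2.59, θ ≈ 678

Gamma(k,θ) with k>1 has mode (k−1)θ, so θ = 1080/(k−1).
Need P(X < 3850) = 0.95 with θ tied to k this way. Start at k = 2, θ = 1080: P(X<3850) ≈ 0.871.
Too low — raise k to concentrate. Iterating converges to k ≈ 2.59.
Then θ = 1080/(2.59−1) ≈ 678.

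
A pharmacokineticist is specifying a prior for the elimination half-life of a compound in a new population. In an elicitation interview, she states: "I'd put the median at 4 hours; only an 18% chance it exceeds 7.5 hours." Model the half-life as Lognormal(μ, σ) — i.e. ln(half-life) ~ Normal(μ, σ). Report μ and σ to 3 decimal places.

If T ~ Lognormal(μ,σ) then ln T ~ Normal(μ,σ), so the p-quantile of ln T is μ + z_p·σ.
ln(4) = 1.386 and ln(7.5) = 2.015; z_{0.5} = 0, z_{0.82} = 0.9154.
σ = (2.015 − 1.386)/(0.9154 − (0)) = 0.687.
μ = 1.386 − (0)·0.687 = 1.386.

μ ≈ 1.386, σ ≈ 0.687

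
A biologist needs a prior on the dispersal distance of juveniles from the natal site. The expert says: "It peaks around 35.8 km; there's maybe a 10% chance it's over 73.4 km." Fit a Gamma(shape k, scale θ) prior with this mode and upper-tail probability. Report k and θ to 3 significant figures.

k ≈ 4.72, θ ≈ 9.61

Gamma(k,θ) with k>1 has mode (k−1)θ, so θ = 35.8/(k−1).
Need P(X < 73.4) = 0.9 with θ tied to k this way. Start at k = 2, θ = 35.8: P(X<73.4) ≈ 0.607.
Too low — raise k to concentrate. Iterating converges to k ≈ 4.72.
Then θ = 35.8/(4.72−1) ≈ 9.61.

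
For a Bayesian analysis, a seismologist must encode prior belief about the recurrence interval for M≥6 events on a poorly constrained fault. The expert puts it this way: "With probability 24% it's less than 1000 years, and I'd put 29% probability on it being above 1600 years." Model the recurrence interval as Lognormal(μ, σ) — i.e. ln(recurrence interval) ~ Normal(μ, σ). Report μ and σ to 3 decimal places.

If T ~ Lognormal(μ,σ) then ln T ~ Normal(μ,σ), so the p-quantile of ln T is μ + z_p·σ.
ln(1000) = 6.908 and ln(1600) = 7.378; z_{0.24} = -0.7063, z_{0.71} = 0.5534.
σ = (7.378 − 6.908)/(0.5534 − (-0.7063)) = 0.373.
μ = 6.908 − (-0.7063)·0.373 = 7.171.

μ ≈ 7.171, σ ≈ 0.373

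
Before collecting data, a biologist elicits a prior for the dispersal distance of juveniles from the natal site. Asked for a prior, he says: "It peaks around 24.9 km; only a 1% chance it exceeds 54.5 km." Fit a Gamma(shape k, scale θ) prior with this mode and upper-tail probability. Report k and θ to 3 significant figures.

Gamma(k,θ) with k>1 has mode (k−1)θ, so θ = 24.9/(k−1).
Need P(X < 54.5) = 0.99 with θ tied to k this way. Start at k = 2, θ = 24.9: P(X<54.5) ≈ 0.643.
Too low — raise k to concentrate. Iterating converges to k ≈ 8.87.
Then θ = 24.9/(8.87−1) ≈ 3.17.

k ≈ 8.87, θ ≈ 3.17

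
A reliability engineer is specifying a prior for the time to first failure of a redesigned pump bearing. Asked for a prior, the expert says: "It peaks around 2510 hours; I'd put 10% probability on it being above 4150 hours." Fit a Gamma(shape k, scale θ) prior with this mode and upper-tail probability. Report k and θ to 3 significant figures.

Gamma(k,θ) with k>1 has mode (k−1)θ, so θ = 2510/(k−1).
Need P(X < 4150) = 0.9 with θ tied to k this way. Start at k = 2, θ = 2510: P(X<4150) ≈ 0.492.
Too low — raise k to concentrate. Iterating converges to k ≈ 8.46.
Then θ = 2510/(8.46−1) ≈ 336.

k ≈ 8.46, θ ≈ 336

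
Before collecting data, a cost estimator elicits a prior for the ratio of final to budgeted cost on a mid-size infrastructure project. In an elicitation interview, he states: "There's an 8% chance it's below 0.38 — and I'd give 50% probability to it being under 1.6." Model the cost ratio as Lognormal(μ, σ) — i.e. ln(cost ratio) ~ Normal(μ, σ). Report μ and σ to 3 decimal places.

μ ≈ 0.470, σ ≈ 1.023

If T ~ Lognormal(μ,σ) then ln T ~ Normal(μ,σ), so the p-quantile of ln T is μ + z_p·σ.
ln(0.38) = -0.9676 and ln(1.6) = 0.47; z_{0.08} = -1.405, z_{0.5} = 0.
σ = (0.47 − -0.9676)/(0 − (-1.405)) = 1.023.
μ = -0.9676 − (-1.405)·1.023 = 0.470.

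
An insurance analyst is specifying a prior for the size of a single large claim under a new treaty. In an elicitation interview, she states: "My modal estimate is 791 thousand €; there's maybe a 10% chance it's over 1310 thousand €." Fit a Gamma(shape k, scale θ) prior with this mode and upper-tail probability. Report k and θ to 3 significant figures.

Gamma(k,θ) with k>1 has mode (k−1)θ, so θ = 791/(k−1).
Need P(X < 1310) = 0.9 with θ tied to k this way. Start at k = 2, θ = 791: P(X<1310) ≈ 0.493.
Too low — raise k to concentrate. Iterating converges to k ≈ 8.42.
Then θ = 791/(8.42−1) ≈ 107.

k ≈ 8.42, θ ≈ 107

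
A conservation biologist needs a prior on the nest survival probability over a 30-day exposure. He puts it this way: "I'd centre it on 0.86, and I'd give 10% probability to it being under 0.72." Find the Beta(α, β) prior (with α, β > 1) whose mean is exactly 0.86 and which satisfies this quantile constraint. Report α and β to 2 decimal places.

α ≈ 9.43, β ≈ 1.53

With mean 0.86 fixed, write α = 0.86s, β = 0.14s where s = α+β.
Need P(θ < 0.72) = 0.1 under Beta(0.86s, 0.14s). Normal approximation: (q−m)/√(m(1−m)/s) ≈ z_{0.1} = -1.28, so s ≈ 0.86·0.14·(-1.28)²/(0.72−0.86)² = 10.1.
At s = 10.1: P(θ<0.72) ≈ 0.107. Adjusting to match 0.1 gives s ≈ 10.96.
So α = 0.86·10.96 ≈ 9.43, β = 0.14·10.96 ≈ 1.53.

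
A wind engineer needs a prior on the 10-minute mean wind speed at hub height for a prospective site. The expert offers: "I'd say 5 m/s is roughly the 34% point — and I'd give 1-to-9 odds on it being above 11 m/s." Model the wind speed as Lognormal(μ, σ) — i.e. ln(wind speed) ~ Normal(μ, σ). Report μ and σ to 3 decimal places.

If T ~ Lognormal(μ,σ) then ln T ~ Normal(μ,σ), so the p-quantile of ln T is μ + z_p·σ.
ln(5) = 1.609 and ln(11) = 2.398; z_{0.34} = -0.4125, z_{0.9} = 1.282.
σ = (2.398 − 1.609)/(1.282 − (-0.4125)) = 0.465.
μ = 1.609 − (-0.4125)·0.465 = 1.801.

μ ≈ 1.801, σ ≈ 0.465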